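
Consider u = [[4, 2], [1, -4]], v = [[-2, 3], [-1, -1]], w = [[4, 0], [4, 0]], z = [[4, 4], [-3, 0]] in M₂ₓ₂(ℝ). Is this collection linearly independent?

Take coordinates with respect to the standard basis {E₁₁, E₁₂, E₂₁, E₂₂}.
Place the vectors as rows of a 4×4 matrix and reduce to echelon form.
The reduction yields 4 nonzero rows, so the rank is 4.
Since rank = 4 (the number of vectors), the set is linearly independent.

linearly independent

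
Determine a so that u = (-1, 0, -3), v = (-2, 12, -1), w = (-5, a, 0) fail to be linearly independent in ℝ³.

The vectors are dependent exactly when the determinant of the matrix with rows u, v, w vanishes.
Expanding, det = 5*a - 180.
Solving 5*a - 180 = 0 yields a = 36.

a = 36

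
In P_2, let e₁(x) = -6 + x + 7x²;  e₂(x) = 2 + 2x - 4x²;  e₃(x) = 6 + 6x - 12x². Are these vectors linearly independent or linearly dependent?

Write each element as a coordinate vector in ℝ³ using {1, x, x²}.
Form the 3×3 matrix with these as columns; its determinant is 0.
A zero determinant means the columns are linearly dependent.

linearly dependent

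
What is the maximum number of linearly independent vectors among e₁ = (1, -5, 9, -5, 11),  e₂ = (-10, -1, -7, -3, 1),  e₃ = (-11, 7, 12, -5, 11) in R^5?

3

Row-reduce the 3×5 matrix with these as rows.
Exactly 3 pivots survive; hence the rank is 3.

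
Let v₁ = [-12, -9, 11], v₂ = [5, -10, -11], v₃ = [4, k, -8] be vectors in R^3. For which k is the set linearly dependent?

Dependence holds iff the 3×3 matrix [v₁ v₂ v₃] is singular.
Cofactor expansion gives det = -77*k - 484.
This vanishes exactly when k = -44/7.

k = -44/7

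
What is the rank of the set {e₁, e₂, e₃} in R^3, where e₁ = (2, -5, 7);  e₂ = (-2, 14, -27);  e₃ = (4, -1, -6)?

2

Put the 3×3 matrix [e₁|e₂|e₃] into echelon form.
There are 2 pivot columns, so rank = 2.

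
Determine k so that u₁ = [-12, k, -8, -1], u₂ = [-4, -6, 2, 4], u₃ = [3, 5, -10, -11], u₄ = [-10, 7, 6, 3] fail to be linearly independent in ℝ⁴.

Place the vectors as rows of a 4×4 matrix; dependence ⇔ determinant zero.
The determinant works out to 270*k + 4770.
Solving 270*k + 4770 = 0 yields k = -53/3.

k = -53/3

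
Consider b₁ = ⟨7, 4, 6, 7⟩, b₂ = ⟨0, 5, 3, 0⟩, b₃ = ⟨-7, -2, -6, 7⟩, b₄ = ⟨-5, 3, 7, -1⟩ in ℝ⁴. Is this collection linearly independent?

The matrix [b₁|b₂|b₃|b₄] has determinant -3976.
A nonzero determinant means the columns are linearly independent.

linearly independent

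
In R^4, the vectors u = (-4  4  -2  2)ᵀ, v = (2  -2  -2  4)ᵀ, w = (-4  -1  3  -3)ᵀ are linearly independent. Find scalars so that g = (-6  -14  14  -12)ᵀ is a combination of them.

Solve the system with u, v, w as columns and g as the right-hand side.
Row-reducing the augmented matrix gives the unique coefficients (α₁, α₂, α₃) = (-2, 1, 4).

g = -2u + v + 4w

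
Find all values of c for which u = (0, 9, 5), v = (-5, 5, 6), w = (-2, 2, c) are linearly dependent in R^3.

Dependence holds iff the 3×3 matrix [u v w] is singular.
The determinant works out to 45*c - 108.
This vanishes exactly when c = 12/5.

c = 12/5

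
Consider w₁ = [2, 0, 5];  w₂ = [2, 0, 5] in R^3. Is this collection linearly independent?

Row-reduce the matrix whose columns are w₁, w₂.
The reduction yields 1 nonzero row, so the rank is 1.
Since rank 1 < 2, the set is linearly dependent.

linearly dependent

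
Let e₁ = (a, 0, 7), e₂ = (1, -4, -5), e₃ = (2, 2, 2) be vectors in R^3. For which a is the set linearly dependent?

Place the vectors as rows of a 3×3 matrix; dependence ⇔ determinant zero.
Expanding, det = 2*a + 70.
This vanishes exactly when a = -35.

a = -35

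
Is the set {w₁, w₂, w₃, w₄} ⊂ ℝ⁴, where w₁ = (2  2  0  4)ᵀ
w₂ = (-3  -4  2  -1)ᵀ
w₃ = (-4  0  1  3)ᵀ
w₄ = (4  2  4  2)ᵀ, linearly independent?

linearly independent

Place the vectors as rows of a 4×4 matrix and reduce to echelon form.
The reduction yields 4 nonzero rows, so the rank is 4.
Since rank = 4 (the number of vectors), the set is linearly independent.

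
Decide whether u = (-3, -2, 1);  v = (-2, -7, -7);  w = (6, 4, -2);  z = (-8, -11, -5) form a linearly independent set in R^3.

linearly dependent

There are 4 vectors in a 3-dimensional space, so they cannot be linearly independent.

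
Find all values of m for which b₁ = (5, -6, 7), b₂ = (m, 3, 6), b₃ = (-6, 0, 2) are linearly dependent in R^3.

Place the vectors as rows of a 3×3 matrix; dependence ⇔ determinant zero.
The determinant works out to 12*m + 372.
Solving 12*m + 372 = 0 yields m = -31.

m = -31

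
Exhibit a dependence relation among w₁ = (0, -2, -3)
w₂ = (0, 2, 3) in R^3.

w₁ + w₂ = 0

Write the vectors as columns of a matrix and find a nonzero vector in its null space.
A generator of the null space is (1, 1).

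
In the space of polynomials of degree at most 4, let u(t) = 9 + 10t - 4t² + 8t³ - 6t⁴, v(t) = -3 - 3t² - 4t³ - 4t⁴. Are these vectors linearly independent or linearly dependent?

Take coordinates with respect to the standard basis {1, t, …, t⁴}.
Place the vectors as rows of a 2×5 matrix and reduce to echelon form.
The reduction yields 2 nonzero rows, so the rank is 2.
Since rank = 2 (the number of vectors), the set is linearly independent.

linearly independent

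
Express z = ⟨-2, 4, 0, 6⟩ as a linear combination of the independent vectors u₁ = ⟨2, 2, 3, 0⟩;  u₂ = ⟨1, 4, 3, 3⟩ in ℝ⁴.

z = -2u₁ + 2u₂

Since u₁, u₂ are independent, the coefficients expressing z are uniquely determined by a linear system.
Back-substitution yields (α₁, α₂) = (-2, 2).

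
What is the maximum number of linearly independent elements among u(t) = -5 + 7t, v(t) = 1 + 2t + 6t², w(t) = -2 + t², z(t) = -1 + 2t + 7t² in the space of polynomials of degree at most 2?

3

Use coordinates relative to {1, t, t²}.
Apply Gaussian elimination to the matrix whose rows are u, v, w, z.
Exactly 3 pivots survive; hence the rank is 3.
(With 4 elements in a 3-dimensional space the rank is at most 3.)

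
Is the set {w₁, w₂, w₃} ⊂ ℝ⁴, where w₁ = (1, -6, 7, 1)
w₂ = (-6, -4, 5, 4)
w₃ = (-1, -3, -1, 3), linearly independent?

linearly independent

Place the vectors as rows of a 3×4 matrix and reduce to echelon form.
The reduction yields 3 nonzero rows, so the rank is 3.
Since rank = 3 (the number of vectors), the set is linearly independent.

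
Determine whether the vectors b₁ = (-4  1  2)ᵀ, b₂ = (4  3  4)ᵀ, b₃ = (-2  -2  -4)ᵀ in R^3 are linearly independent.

linearly independent

Form the 3×3 matrix with these as columns; its determinant is 20.
A nonzero determinant means the columns are linearly independent.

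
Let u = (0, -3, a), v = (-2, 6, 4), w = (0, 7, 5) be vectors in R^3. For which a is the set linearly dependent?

Dependence holds iff the 3×3 matrix [u v w] is singular.
Expanding, det = -14*a - 30.
This vanishes exactly when a = -15/7.

a = -15/7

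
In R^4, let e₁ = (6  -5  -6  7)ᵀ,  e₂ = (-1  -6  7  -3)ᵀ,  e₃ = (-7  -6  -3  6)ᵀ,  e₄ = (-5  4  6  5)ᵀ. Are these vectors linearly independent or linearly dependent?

linearly independent

Row-reduce the matrix whose columns are e₁, e₂, e₃, e₄.
The reduction yields 4 nonzero rows, so the rank is 4.
Since rank = 4 (the number of vectors), the set is linearly independent.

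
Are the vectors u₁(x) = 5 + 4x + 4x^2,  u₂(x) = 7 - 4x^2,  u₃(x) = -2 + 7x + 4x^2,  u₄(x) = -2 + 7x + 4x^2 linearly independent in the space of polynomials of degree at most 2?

linearly dependent

Take coordinates with respect to the standard basis {1, x, x^2}.
There are 4 vectors in a 3-dimensional space, so they cannot be linearly independent.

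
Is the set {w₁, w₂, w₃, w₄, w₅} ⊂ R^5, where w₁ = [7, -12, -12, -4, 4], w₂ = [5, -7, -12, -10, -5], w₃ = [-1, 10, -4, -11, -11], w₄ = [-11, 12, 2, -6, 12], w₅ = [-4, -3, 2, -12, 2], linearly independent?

The matrix [w₁|w₂|w₃|w₄|w₅] has determinant 97970.
A nonzero determinant means the columns are linearly independent.

linearly independent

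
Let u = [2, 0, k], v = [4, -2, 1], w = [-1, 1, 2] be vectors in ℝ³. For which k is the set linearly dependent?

k = 5

The vectors are dependent exactly when the determinant of the matrix with rows u, v, w vanishes.
Cofactor expansion gives det = 2*k - 10.
Setting this to zero gives k = 5.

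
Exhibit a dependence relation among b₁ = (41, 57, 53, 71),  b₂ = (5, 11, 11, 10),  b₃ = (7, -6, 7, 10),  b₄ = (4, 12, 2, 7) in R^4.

b₁ - 3b₂ - 2b₃ - 3b₄ = 0

Solve the homogeneous system with b₁, b₂, b₃, b₄ as columns by row-reducing the coefficient matrix.
A generator of the null space is (1, -3, -2, -3).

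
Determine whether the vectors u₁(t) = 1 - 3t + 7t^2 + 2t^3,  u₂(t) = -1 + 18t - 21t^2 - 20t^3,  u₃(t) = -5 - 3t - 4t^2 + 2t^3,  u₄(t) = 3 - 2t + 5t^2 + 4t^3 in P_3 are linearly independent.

Write each element as a coordinate vector in ℝ⁴ using {1, t, …, t^3}.
The matrix [u₁|u₂|u₃|u₄] has determinant 0.
A zero determinant means the columns are linearly dependent.
Indeed 2u₁ + u₂ + 2u₃ + 3u₄ = 0.

linearly dependent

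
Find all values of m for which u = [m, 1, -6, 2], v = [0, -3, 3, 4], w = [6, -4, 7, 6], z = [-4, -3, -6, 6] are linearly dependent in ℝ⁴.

m = 50/9

The vectors are dependent exactly when the determinant of the matrix with rows u, v, w, z vanishes.
Cofactor expansion gives det = 200 - 36*m.
Setting this to zero gives m = 50/9.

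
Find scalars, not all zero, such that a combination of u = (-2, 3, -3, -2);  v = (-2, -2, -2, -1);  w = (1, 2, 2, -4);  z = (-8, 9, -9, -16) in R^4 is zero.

3u + 2v + 2w - z = 0

Row-reduce the matrix with u, v, w, z as columns; the null space gives the coefficients.
The free variable yields coefficients (3, 2, 2, -1) (any nonzero multiple also works).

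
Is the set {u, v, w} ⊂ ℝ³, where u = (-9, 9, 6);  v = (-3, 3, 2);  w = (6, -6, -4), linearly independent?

The matrix [u|v|w] has determinant 0.
A zero determinant means the columns are linearly dependent.

linearly dependent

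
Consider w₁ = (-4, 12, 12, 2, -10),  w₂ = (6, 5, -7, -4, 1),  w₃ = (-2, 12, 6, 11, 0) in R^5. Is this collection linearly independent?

linearly independent

Place the vectors as rows of a 3×5 matrix and reduce to echelon form.
The reduction yields 3 nonzero rows, so the rank is 3.
Since rank = 3 (the number of vectors), the set is linearly independent.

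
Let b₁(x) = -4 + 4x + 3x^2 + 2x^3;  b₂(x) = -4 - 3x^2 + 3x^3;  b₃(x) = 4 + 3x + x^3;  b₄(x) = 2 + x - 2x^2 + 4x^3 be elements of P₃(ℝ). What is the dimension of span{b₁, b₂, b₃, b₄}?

Represent each element by its coordinate vector in ℝ⁴.
Row-reduce the 4×4 matrix with these as rows.
The echelon form has 4 nonzero rows, so the rank is 4.

4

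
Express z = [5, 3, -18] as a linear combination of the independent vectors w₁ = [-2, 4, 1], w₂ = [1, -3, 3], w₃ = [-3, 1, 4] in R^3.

z = -w₁ - 3w₂ - 2w₃

Write z = a₁w₁ + … + a₃w₃ and equate components.
Row-reducing the augmented matrix gives the unique coefficients (a₁, a₂, a₃) = (-1, -3, -2).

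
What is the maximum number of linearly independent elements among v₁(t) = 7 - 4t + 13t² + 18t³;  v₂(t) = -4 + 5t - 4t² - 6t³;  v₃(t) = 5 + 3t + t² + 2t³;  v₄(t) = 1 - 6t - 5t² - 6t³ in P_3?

Use coordinates relative to {1, t, …, t³}.
Row-reduce the 4×4 matrix with these as rows.
Exactly 3 pivots survive; hence the rank is 3.

3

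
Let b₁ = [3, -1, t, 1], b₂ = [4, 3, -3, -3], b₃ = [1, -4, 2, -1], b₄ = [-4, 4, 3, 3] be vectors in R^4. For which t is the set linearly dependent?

The set is linearly dependent precisely when det[b₁; b₂; b₃; b₄] = 0.
The determinant works out to 7*t + 266.
Setting this to zero gives t = -38.

t = -38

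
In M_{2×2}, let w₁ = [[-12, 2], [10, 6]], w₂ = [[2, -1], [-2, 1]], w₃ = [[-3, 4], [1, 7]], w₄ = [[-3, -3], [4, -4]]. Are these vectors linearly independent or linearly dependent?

linearly dependent

Take coordinates with respect to the standard basis {E₁₁, E₁₂, E₂₁, E₂₂}.
Place the vectors as rows of a 4×4 matrix and reduce to echelon form.
The reduction yields 3 nonzero rows, so the rank is 3.
Since rank 3 < 4, the set is linearly dependent.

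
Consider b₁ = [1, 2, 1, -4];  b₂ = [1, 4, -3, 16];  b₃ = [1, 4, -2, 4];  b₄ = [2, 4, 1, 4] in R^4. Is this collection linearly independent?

linearly dependent

The matrix [b₁|b₂|b₃|b₄] has determinant 0.
A zero determinant means the columns are linearly dependent.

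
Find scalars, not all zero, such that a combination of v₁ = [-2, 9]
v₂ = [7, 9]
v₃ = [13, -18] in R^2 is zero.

Write the vectors as columns of a matrix and find a nonzero vector in its null space.
A generator of the null space is (3, -1, 1).

3v₁ - v₂ + v₃ = 0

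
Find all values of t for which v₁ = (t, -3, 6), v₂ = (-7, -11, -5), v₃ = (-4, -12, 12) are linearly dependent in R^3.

t = -3/8

The vectors are dependent exactly when the determinant of the matrix with rows v₁, v₂, v₃ vanishes.
Expanding, det = -192*t - 72.
This vanishes exactly when t = -3/8.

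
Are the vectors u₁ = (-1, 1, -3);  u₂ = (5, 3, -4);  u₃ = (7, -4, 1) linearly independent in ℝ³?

Form the 3×3 matrix with these as columns; its determinant is 103.
A nonzero determinant means the columns are linearly independent.

linearly independent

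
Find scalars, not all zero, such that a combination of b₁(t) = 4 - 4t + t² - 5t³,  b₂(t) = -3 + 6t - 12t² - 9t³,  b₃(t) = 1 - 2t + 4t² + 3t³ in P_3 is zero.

Pass to coordinate vectors relative to the basis {1, t, …, t³}.
Row-reduce the matrix with b₁, b₂, b₃ as columns; the null space gives the coefficients.
A generator of the null space is (0, 1, 3).

b₂ + 3b₃ = 0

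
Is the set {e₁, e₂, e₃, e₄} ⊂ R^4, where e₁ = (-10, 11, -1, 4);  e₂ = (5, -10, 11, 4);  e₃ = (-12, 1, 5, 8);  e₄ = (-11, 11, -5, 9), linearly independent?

linearly independent

Row-reduce the matrix whose columns are e₁, e₂, e₃, e₄.
The reduction yields 4 nonzero rows, so the rank is 4.
Since rank = 4 (the number of vectors), the set is linearly independent.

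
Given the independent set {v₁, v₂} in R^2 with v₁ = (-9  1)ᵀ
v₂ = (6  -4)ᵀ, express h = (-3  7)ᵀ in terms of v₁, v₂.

Set up the augmented matrix [v₁ | v₂ | h] and row-reduce.
Row-reducing the augmented matrix gives the unique coefficients (a₁, a₂) = (-1, -2).

h = -v₁ - 2v₂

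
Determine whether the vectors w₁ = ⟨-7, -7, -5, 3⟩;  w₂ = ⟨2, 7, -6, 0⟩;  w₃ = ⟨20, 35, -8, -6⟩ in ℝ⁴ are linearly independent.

Place the vectors as rows of a 3×4 matrix and reduce to echelon form.
The reduction yields 2 nonzero rows, so the rank is 2.
Since rank 2 < 3, the set is linearly dependent.
Indeed 2w₁ - 3w₂ + w₃ = 0.

linearly dependent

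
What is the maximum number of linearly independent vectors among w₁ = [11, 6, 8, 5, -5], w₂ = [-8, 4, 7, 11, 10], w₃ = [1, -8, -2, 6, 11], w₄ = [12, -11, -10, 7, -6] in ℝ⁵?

Row-reduce the 4×5 matrix with these as rows.
Exactly 4 pivots survive; hence the rank is 4.

4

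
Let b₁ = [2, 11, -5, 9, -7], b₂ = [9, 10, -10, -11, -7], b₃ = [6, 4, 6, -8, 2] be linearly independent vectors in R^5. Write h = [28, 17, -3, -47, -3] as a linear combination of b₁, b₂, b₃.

Since b₁, b₂, b₃ are independent, the coefficients expressing h are uniquely determined by a linear system.
The system has the unique solution (a₁, a₂, a₃) = (-1, 2, 2).

h = -b₁ + 2b₂ + 2b₃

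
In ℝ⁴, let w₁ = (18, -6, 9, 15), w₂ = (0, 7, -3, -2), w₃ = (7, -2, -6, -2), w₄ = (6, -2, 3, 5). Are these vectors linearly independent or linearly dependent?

linearly dependent

The matrix [w₁|w₂|w₃|w₄] has determinant 0.
A zero determinant means the columns are linearly dependent.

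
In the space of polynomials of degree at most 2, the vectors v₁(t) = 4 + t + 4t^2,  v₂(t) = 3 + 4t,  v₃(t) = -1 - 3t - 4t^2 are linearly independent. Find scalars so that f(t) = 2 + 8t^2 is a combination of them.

f = v₁ - v₂ - v₃

Take coordinate vectors relative to {1, t, t^2}.
Solve the system with v₁, v₂, v₃ as columns and f as the right-hand side.
Row-reducing the augmented matrix gives the unique coefficients (α₁, α₂, α₃) = (1, -1, -1).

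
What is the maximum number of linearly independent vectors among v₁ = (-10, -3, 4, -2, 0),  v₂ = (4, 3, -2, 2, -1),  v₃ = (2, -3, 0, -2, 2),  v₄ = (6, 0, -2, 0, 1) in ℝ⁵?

Put the 5×4 matrix [v₁|v₂|v₃|v₄] into echelon form.
The echelon form has 2 nonzero rows, so the rank is 2.

2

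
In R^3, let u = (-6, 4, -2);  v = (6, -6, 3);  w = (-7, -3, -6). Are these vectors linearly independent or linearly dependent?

The matrix [u|v|w] has determinant -90.
A nonzero determinant means the columns are linearly independent.

linearly independent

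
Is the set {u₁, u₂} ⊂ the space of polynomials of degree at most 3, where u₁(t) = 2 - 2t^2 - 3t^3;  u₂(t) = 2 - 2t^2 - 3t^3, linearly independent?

Write each element as a coordinate vector in ℝ⁴ using {1, t, …, t^3}.
Two of the vectors are equal, giving an immediate dependence.

linearly dependent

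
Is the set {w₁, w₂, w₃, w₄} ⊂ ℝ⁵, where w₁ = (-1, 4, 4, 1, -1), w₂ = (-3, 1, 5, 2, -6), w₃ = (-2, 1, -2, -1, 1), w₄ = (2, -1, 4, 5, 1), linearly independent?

Row-reduce the matrix whose columns are w₁, w₂, w₃, w₄.
The reduction yields 4 nonzero rows, so the rank is 4.
Since rank = 4 (the number of vectors), the set is linearly independent.

linearly independent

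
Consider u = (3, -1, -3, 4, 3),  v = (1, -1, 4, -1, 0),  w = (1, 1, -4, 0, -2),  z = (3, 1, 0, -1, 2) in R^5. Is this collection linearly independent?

linearly independent

Place the vectors as rows of a 4×5 matrix and reduce to echelon form.
The reduction yields 4 nonzero rows, so the rank is 4.
Since rank = 4 (the number of vectors), the set is linearly independent.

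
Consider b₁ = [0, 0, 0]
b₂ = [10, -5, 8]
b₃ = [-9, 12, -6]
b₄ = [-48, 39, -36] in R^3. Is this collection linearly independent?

There are 4 vectors in a 3-dimensional space, so they cannot be linearly independent.

linearly dependent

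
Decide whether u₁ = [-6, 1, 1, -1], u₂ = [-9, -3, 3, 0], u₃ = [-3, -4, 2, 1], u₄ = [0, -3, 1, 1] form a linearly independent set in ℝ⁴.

linearly dependent

Place the vectors as rows of a 4×4 matrix and reduce to echelon form.
The reduction yields 2 nonzero rows, so the rank is 2.
Since rank 2 < 4, the set is linearly dependent.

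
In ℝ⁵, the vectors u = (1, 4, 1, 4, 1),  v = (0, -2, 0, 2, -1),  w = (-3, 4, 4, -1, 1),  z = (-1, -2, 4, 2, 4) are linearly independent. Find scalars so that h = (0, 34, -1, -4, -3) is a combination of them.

Solve the system with u, v, w, z as columns and h as the right-hand side.
Back-substitution yields (c₁, …, c₄) = (3, -4, 2, -3).

h = 3u - 4v + 2w - 3z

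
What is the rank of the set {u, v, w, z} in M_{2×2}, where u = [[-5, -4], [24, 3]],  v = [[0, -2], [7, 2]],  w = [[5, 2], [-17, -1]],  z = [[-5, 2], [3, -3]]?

2

Use coordinates relative to {E₁₁, E₁₂, E₂₁, E₂₂}.
Apply Gaussian elimination to the matrix whose rows are u, v, w, z.
There are 2 pivot columns, so rank = 2.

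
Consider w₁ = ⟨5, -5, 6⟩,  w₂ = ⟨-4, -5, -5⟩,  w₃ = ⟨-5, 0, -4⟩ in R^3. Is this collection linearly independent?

linearly independent

The matrix [w₁|w₂|w₃] has determinant -95.
A nonzero determinant means the columns are linearly independent.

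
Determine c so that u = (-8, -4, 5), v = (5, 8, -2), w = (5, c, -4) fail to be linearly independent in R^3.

The set is linearly dependent precisely when det[u; v; w] = 0.
The determinant works out to 9*c + 16.
Setting this to zero gives c = -16/9.

c = -16/9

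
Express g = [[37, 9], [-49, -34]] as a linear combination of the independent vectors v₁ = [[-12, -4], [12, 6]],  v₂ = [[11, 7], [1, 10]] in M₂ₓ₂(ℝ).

g = -4v₁ - v₂

Take coordinate vectors relative to {E₁₁, E₁₂, E₂₁, E₂₂}.
Write g = α₁v₁ + α₂v₂ and equate components.
The system has the unique solution (α₁, α₂) = (-4, -1).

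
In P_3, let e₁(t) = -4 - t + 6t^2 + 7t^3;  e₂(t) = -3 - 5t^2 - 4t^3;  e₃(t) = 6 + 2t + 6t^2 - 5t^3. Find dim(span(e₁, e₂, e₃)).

3

Pass to coordinate vectors with respect to the basis {1, t, …, t^3}.
Row-reduce the 3×4 matrix with these as rows.
The echelon form has 3 nonzero rows, so the rank is 3.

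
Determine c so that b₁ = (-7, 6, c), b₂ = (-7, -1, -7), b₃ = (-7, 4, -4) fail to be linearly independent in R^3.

c = -14/5

The vectors are dependent exactly when the determinant of the matrix with rows b₁, b₂, b₃ vanishes.
The determinant works out to -35*c - 98.
Setting this to zero gives c = -14/5.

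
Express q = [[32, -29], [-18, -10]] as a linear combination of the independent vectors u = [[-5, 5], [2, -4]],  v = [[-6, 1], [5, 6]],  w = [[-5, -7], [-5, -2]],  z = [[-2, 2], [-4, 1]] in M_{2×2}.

q = -3u - 3v + w - 2z

Work in coordinates with respect to the standard basis {E₁₁, E₁₂, E₂₁, E₂₂}.
Solve the system with u, v, w, z as columns and q as the right-hand side.
Back-substitution yields (α₁, …, α₄) = (-3, -3, 1, -2).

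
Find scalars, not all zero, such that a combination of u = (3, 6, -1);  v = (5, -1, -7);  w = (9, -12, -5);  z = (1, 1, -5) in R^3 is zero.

u - 3v + w + 3z = 0

Write the vectors as columns of a matrix and find a nonzero vector in its null space.
One solution (up to scaling) is (1, -3, 1, 3).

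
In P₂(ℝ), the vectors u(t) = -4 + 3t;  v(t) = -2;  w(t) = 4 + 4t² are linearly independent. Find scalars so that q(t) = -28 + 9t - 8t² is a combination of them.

q = 3u + 4v - 2w

Work in coordinates with respect to the standard basis {1, t, t²}.
Solve the system with u, v, w as columns and q as the right-hand side.
The system has the unique solution (c₁, c₂, c₃) = (3, 4, -2).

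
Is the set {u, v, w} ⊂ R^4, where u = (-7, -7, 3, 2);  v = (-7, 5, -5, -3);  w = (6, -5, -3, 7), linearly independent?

linearly independent

Place the vectors as rows of a 3×4 matrix and reduce to echelon form.
The reduction yields 3 nonzero rows, so the rank is 3.
Since rank = 3 (the number of vectors), the set is linearly independent.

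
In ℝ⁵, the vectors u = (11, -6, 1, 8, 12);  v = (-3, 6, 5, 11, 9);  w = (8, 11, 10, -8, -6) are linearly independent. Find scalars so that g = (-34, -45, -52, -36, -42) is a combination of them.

g = -2u - 4v - 3w

Write g = α₁u + … + α₃w and equate components.
Back-substitution yields (α₁, α₂, α₃) = (-2, -4, -3).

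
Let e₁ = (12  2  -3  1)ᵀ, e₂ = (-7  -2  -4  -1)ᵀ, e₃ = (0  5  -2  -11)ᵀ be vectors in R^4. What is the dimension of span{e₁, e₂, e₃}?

Row-reduce the 3×4 matrix with these as rows.
There are 3 pivot columns, so rank = 3.

dim = 3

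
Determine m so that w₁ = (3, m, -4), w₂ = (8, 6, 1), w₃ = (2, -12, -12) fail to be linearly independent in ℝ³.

m = -18/7

The set is linearly dependent precisely when det[w₁; w₂; w₃] = 0.
Cofactor expansion gives det = 98*m + 252.
Solving 98*m + 252 = 0 yields m = -18/7.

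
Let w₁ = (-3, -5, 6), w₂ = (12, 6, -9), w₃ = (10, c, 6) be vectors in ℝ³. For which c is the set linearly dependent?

c = -38/5

The vectors are dependent exactly when the determinant of the matrix with rows w₁, w₂, w₃ vanishes.
Cofactor expansion gives det = 45*c + 342.
Setting this to zero gives c = -38/5.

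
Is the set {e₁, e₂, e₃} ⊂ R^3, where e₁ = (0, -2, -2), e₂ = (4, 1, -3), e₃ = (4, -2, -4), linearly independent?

linearly independent

Place the vectors as rows of a 3×3 matrix and reduce to echelon form.
The reduction yields 3 nonzero rows, so the rank is 3.
Since rank = 3 (the number of vectors), the set is linearly independent.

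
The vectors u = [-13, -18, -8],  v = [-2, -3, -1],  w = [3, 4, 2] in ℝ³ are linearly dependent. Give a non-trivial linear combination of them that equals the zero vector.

u - 2v + 3w = 0

Solve the homogeneous system with u, v, w as columns by row-reducing the coefficient matrix.
One solution (up to scaling) is (1, -2, 3).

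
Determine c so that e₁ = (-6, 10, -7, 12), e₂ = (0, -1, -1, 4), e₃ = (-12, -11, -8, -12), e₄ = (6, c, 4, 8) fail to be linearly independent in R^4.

Place the vectors as rows of a 4×4 matrix; dependence ⇔ determinant zero.
Expanding, det = 840 - 72*c.
This vanishes exactly when c = 35/3.

c = 35/3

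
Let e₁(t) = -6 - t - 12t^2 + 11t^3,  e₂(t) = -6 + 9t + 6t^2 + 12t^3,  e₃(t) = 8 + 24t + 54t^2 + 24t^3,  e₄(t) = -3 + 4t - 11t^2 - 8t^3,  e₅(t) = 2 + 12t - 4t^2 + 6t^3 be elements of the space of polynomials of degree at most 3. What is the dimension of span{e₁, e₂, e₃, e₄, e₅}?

4

Use coordinates relative to {1, t, …, t^3}.
Form the matrix with e₁, e₂, e₃, e₄, e₅ as columns and reduce.
There are 4 pivot columns, so rank = 4.
(With 5 elements in a 4-dimensional space the rank is at most 4.)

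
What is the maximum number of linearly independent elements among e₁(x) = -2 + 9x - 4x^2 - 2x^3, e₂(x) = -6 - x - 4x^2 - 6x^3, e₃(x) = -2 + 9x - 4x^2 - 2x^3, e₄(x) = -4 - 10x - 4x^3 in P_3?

2

Represent each element by its coordinate vector in ℝ⁴.
Apply Gaussian elimination to the matrix whose rows are e₁, e₂, e₃, e₄.
Reduction leaves 2 leading entries, giving rank 2.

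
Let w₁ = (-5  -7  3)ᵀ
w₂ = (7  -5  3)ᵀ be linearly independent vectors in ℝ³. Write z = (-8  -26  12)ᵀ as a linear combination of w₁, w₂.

Since w₁, w₂ are independent, the coefficients expressing z are uniquely determined by a linear system.
Back-substitution yields (α₁, α₂) = (3, 1).

z = 3w₁ + w₂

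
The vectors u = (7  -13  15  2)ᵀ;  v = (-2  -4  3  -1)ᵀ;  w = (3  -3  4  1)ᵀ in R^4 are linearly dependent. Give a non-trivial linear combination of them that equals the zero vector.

Write the vectors as columns of a matrix and find a nonzero vector in its null space.
One solution (up to scaling) is (1, -1, -3).

u - v - 3w = 0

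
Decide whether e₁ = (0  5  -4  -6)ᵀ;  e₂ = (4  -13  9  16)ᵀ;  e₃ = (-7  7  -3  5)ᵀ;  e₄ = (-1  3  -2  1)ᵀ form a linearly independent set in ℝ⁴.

linearly dependent

Row-reduce the matrix whose columns are e₁, e₂, e₃, e₄.
The reduction yields 3 nonzero rows, so the rank is 3.
Since rank 3 < 4, the set is linearly dependent.
Indeed 3e₁ + e₂ + e₃ - 3e₄ = 0.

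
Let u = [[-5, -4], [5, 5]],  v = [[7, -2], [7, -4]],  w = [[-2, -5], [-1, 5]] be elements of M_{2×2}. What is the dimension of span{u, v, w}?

3

Pass to coordinate vectors with respect to the basis {E₁₁, E₁₂, E₂₁, E₂₂}.
Row-reduce the 3×4 matrix with these as rows.
There are 3 pivot columns, so rank = 3.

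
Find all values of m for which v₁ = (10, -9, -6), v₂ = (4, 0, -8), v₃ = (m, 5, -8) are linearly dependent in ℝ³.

Place the vectors as rows of a 3×3 matrix; dependence ⇔ determinant zero.
The determinant works out to 72*m - 8.
Setting this to zero gives m = 1/9.

m = 1/9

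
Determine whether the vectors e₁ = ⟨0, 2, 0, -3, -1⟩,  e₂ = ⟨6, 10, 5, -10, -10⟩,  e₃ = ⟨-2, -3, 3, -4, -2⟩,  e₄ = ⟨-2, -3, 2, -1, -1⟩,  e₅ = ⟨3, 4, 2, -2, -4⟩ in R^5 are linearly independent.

Place the vectors as rows of a 5×5 matrix and reduce to echelon form.
The reduction yields 4 nonzero rows, so the rank is 4.
Since rank 4 < 5, the set is linearly dependent.
Indeed e₁ - e₂ + e₃ - e₄ + 2e₅ = 0.

linearly dependent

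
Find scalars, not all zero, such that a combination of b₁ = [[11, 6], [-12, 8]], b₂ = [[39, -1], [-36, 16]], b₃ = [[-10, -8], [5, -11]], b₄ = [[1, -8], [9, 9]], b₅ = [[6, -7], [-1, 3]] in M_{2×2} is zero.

2b₁ - b₂ - b₄ + 3b₅ = 0

Take coordinates with respect to {E₁₁, E₁₂, E₂₁, E₂₂}.
Solve the homogeneous system with b₁, b₂, b₃, b₄, b₅ as columns by row-reducing the coefficient matrix.
The free variable yields coefficients (2, -1, 0, -1, 3) (any nonzero multiple also works).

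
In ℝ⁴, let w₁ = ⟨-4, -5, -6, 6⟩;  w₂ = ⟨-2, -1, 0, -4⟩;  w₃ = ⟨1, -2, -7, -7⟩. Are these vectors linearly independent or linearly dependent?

Place the vectors as rows of a 3×4 matrix and reduce to echelon form.
The reduction yields 3 nonzero rows, so the rank is 3.
Since rank = 3 (the number of vectors), the set is linearly independent.

linearly independent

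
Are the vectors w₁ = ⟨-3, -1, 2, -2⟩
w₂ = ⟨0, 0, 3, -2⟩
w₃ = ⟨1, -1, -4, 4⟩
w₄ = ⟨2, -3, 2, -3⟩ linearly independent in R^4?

linearly independent

Place the vectors as rows of a 4×4 matrix and reduce to echelon form.
The reduction yields 4 nonzero rows, so the rank is 4.
Since rank = 4 (the number of vectors), the set is linearly independent.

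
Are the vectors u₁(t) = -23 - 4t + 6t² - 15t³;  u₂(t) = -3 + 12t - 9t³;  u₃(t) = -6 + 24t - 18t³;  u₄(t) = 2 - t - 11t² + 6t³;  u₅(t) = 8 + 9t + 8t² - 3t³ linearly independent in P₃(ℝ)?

Take coordinates with respect to the standard basis {1, t, …, t³}.
There are 5 vectors in a 4-dimensional space, so they cannot be linearly independent.

linearly dependent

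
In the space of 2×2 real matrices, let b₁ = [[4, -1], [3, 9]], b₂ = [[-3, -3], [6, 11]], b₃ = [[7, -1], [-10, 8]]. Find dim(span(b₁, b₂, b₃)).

3

Use coordinates relative to {E₁₁, E₁₂, E₂₁, E₂₂}.
Form the matrix with b₁, b₂, b₃ as columns and reduce.
Reduction leaves 3 leading entries, giving rank 3.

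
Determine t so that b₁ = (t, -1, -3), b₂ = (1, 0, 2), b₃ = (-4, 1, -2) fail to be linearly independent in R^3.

Place the vectors as rows of a 3×3 matrix; dependence ⇔ determinant zero.
Expanding, det = 3 - 2*t.
This vanishes exactly when t = 3/2.

t = 3/2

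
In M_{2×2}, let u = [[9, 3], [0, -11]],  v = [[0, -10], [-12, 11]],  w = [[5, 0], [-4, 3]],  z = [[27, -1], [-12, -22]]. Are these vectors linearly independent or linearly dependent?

linearly dependent

Take coordinates with respect to the standard basis {E₁₁, E₁₂, E₂₁, E₂₂}.
Form the 4×4 matrix with these as columns; its determinant is 0.
A zero determinant means the columns are linearly dependent.
Indeed 3u + v - z = 0.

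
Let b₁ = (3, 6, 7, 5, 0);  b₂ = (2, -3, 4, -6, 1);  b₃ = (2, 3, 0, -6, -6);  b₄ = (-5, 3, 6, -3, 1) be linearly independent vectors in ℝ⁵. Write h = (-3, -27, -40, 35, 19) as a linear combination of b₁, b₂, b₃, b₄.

h = -2b₁ - 2b₂ - 4b₃ - 3b₄

Set up the augmented matrix [b₁ | b₂ | b₃ | b₄ | h] and row-reduce.
Row-reducing the augmented matrix gives the unique coefficients (a₁, …, a₄) = (-2, -2, -4, -3).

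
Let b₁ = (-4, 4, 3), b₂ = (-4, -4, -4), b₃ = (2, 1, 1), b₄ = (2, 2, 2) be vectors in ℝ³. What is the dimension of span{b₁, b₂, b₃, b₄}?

dim = 3

Apply Gaussian elimination to the matrix whose rows are b₁, b₂, b₃, b₄.
Exactly 3 pivots survive; hence the rank is 3.
(With 4 elements in a 3-dimensional space the rank is at most 3.)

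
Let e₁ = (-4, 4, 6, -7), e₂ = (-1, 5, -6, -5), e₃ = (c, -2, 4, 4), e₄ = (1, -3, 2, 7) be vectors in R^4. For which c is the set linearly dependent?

c = -1/8

Place the vectors as rows of a 4×4 matrix; dependence ⇔ determinant zero.
Cofactor expansion gives det = -192*c - 24.
This vanishes exactly when c = -1/8.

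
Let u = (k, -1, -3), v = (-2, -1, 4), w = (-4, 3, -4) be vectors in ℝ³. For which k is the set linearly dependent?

k = 27/4

The set is linearly dependent precisely when det[u; v; w] = 0.
The determinant works out to 54 - 8*k.
Solving 54 - 8*k = 0 yields k = 27/4.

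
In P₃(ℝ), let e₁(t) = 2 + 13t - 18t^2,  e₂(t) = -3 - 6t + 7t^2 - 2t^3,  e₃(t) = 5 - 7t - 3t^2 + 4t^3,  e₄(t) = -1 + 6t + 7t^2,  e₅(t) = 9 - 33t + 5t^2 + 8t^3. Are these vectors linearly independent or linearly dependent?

linearly dependent

Write each element as a coordinate vector in ℝ⁴ using {1, t, …, t^3}.
There are 5 vectors in a 4-dimensional space, so they cannot be linearly independent.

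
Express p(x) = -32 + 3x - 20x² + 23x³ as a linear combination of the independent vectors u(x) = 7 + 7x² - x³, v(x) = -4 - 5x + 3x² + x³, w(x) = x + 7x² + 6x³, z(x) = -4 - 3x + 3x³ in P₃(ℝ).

p = -4u - 2v + 2w + 3z

Work in coordinates with respect to the standard basis {1, x, …, x³}.
Solve the system with u, v, w, z as columns and p as the right-hand side.
Back-substitution yields (α₁, …, α₄) = (-4, -2, 2, 3).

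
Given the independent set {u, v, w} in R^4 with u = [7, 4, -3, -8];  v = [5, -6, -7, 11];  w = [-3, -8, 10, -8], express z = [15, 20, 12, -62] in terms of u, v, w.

z = 4u - 2v + w

Since u, v, w are independent, the coefficients expressing z are uniquely determined by a linear system.
The system has the unique solution (a₁, a₂, a₃) = (4, -2, 1).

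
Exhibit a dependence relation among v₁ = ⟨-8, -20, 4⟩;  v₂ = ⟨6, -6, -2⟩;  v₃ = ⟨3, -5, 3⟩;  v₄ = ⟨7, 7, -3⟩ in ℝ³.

v₁ - v₂ + 2v₄ = 0

Row-reduce the matrix with v₁, v₂, v₃, v₄ as columns; the null space gives the coefficients.
A generator of the null space is (1, -1, 0, 2).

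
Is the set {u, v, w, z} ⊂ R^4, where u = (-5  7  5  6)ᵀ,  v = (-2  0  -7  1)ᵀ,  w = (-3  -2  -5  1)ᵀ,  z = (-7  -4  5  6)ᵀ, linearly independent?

linearly independent

Row-reduce the matrix whose columns are u, v, w, z.
The reduction yields 4 nonzero rows, so the rank is 4.
Since rank = 4 (the number of vectors), the set is linearly independent.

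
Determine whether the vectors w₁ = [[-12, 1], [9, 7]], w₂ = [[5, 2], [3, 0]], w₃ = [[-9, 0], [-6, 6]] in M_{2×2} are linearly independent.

linearly independent

Write each element as a coordinate vector in ℝ⁴ using {E₁₁, E₁₂, E₂₁, E₂₂}.
Place the vectors as rows of a 3×4 matrix and reduce to echelon form.
The reduction yields 3 nonzero rows, so the rank is 3.
Since rank = 3 (the number of vectors), the set is linearly independent.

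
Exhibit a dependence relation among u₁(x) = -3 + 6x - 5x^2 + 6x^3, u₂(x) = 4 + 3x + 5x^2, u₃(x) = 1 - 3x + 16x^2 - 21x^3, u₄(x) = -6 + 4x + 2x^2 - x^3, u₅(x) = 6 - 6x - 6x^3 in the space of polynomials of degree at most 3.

u₁ - u₂ + u₃ - 3u₄ - 2u₅ = 0

Write each element as a vector in ℝ⁴ using {1, x, …, x^3}.
Row-reduce the matrix with u₁, u₂, u₃, u₄, u₅ as columns; the null space gives the coefficients.
The free variable yields coefficients (1, -1, 1, -3, -2) (any nonzero multiple also works).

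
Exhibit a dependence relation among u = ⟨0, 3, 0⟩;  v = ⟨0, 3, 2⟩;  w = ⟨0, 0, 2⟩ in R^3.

Set up α₁u + … + α₃w = 0 and solve the homogeneous system.
One solution (up to scaling) is (1, -1, 1).

u - v + w = 0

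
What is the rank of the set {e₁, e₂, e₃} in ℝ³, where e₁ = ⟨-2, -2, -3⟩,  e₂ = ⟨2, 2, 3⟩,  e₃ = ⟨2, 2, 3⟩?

Apply Gaussian elimination to the matrix whose rows are e₁, e₂, e₃.
Exactly 1 pivot survives; hence the rank is 1.

1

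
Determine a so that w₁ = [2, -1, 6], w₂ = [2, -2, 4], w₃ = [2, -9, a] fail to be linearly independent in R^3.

The set is linearly dependent precisely when det[w₁; w₂; w₃] = 0.
The determinant works out to -2*a - 20.
Setting this to zero gives a = -10.

a = -10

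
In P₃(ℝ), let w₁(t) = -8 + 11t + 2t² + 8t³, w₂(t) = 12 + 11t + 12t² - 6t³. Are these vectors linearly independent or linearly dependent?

Write each element as a coordinate vector in ℝ⁴ using {1, t, …, t³}.
Place the vectors as rows of a 2×4 matrix and reduce to echelon form.
The reduction yields 2 nonzero rows, so the rank is 2.
Since rank = 2 (the number of vectors), the set is linearly independent.

linearly independent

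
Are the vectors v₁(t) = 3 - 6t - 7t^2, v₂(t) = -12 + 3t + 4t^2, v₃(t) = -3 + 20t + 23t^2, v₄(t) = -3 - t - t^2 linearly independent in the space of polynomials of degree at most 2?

linearly dependent

Take coordinates with respect to the standard basis {1, t, t^2}.
There are 4 vectors in a 3-dimensional space, so they cannot be linearly independent.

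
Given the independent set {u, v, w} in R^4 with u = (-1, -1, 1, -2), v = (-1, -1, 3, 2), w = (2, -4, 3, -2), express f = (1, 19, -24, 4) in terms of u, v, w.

Set up the augmented matrix [u | v | w | f] and row-reduce.
Row-reducing the augmented matrix gives the unique coefficients (a₁, a₂, a₃) = (-3, -4, -3).

f = -3u - 4v - 3w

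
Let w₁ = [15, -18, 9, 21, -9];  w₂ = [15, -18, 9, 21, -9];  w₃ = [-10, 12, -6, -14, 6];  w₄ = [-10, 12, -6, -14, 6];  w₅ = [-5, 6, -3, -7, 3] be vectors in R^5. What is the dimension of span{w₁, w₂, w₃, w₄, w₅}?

dim = 1

Apply Gaussian elimination to the matrix whose rows are w₁, w₂, w₃, w₄, w₅.
Exactly 1 pivot survives; hence the rank is 1.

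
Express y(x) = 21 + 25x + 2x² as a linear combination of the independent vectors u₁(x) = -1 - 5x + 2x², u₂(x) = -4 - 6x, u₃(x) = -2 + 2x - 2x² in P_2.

Work in coordinates with respect to the standard basis {1, x, x²}.
Write y = α₁u₁ + … + α₃u₃ and equate components.
Row-reducing the augmented matrix gives the unique coefficients (α₁, α₂, α₃) = (-1, -4, -2).

y = -u₁ - 4u₂ - 2u₃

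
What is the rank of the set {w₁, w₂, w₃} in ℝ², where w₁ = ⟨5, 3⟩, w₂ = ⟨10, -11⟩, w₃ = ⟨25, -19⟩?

Form the matrix with w₁, w₂, w₃ as columns and reduce.
Exactly 2 pivots survive; hence the rank is 2.
(With 3 elements in a 2-dimensional space the rank is at most 2.)

2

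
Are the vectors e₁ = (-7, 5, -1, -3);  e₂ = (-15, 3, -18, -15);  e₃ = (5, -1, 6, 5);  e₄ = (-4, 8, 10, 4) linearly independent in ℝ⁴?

Place the vectors as rows of a 4×4 matrix and reduce to echelon form.
The reduction yields 2 nonzero rows, so the rank is 2.
Since rank 2 < 4, the set is linearly dependent.
Indeed e₂ + 3e₃ = 0.

linearly dependent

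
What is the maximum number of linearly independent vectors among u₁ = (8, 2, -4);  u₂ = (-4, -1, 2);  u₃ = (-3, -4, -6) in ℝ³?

2

Row-reduce the 3×3 matrix with these as rows.
There are 2 pivot columns, so rank = 2.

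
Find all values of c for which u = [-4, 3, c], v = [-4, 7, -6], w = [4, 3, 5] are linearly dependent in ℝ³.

The set is linearly dependent precisely when det[u; v; w] = 0.
Cofactor expansion gives det = -40*c - 224.
Setting this to zero gives c = -28/5.

c = -28/5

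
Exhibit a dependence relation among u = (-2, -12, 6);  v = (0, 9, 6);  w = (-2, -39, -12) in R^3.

u - 3v - w = 0

Set up α₁u + … + α₃w = 0 and solve the homogeneous system.
The free variable yields coefficients (1, -3, -1) (any nonzero multiple also works).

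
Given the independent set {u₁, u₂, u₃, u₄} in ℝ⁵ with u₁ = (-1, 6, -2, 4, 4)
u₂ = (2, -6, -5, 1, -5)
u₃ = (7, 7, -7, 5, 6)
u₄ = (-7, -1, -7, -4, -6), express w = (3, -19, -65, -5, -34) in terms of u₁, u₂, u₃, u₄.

Since u₁, u₂, u₃, u₄ are independent, the coefficients expressing w are uniquely determined by a linear system.
Back-substitution yields (α₁, …, α₄) = (-2, 4, 3, 4).

w = -2u₁ + 4u₂ + 3u₃ + 4u₄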